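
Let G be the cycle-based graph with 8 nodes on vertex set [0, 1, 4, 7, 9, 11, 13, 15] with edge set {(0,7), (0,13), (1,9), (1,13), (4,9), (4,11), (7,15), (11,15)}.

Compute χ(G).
Clique number ω(G) = 2 (lower bound: χ ≥ ω).
The graph is bipartite (no odd cycle), so 2 colors suffice: χ(G) = 2.
A valid 2-coloring: color 1: [0, 1, 4, 15]; color 2: [7, 9, 11, 13].

χ(G) = 2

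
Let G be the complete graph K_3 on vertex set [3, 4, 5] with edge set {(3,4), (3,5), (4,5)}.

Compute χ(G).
Clique number ω(G) = 3 (lower bound: χ ≥ ω).
The clique on [3, 4, 5] has size 3, forcing χ ≥ 3, and the coloring below uses 3 colors, so χ(G) = 3.
A valid 3-coloring: color 1: [5]; color 2: [4]; color 3: [3].

χ(G) = 3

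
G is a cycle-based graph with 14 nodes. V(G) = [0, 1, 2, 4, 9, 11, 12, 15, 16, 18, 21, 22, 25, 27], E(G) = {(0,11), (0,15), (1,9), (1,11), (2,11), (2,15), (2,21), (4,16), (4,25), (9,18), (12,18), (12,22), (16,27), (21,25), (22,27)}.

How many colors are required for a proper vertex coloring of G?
Clique number ω(G) = 2 (lower bound: χ ≥ ω).
The graph is bipartite (no odd cycle), so 2 colors suffice: χ(G) = 2.
A valid 2-coloring: color 1: [4, 9, 11, 12, 15, 21, 27]; color 2: [0, 1, 2, 16, 18, 22, 25].

χ(G) = 2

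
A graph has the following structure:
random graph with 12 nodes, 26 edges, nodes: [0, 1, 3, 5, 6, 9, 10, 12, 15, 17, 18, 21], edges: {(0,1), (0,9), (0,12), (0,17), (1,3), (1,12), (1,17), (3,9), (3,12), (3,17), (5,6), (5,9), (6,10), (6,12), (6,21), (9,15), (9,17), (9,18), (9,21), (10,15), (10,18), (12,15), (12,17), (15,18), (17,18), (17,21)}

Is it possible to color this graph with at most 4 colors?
Yes, G is 4-colorable

A valid 4-coloring: color 1: [6, 15, 17]; color 2: [9, 10, 12]; color 3: [0, 3, 5, 18, 21]; color 4: [1].
(χ(G) = 4 ≤ 4.)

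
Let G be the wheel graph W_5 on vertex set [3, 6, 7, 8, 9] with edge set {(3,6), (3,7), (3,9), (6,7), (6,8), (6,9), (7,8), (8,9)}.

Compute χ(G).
χ(G) = 3

Clique number ω(G) = 3 (lower bound: χ ≥ ω).
The clique on [6, 8, 9] has size 3, forcing χ ≥ 3, and the coloring below uses 3 colors, so χ(G) = 3.
A valid 3-coloring: color 1: [6]; color 2: [7, 9]; color 3: [3, 8].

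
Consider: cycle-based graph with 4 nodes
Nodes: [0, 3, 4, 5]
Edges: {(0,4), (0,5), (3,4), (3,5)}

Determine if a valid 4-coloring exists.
Yes, G is 4-colorable

A valid 4-coloring: color 1: [4, 5]; color 2: [0, 3].
(χ(G) = 2 ≤ 4.)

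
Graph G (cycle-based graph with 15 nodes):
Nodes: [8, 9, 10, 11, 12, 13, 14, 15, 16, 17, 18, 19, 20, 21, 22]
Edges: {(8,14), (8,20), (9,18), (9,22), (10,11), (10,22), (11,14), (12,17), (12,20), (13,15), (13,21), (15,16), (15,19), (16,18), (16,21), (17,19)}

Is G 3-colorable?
A valid 3-coloring: color 1: [9, 10, 14, 15, 17, 20, 21]; color 2: [8, 11, 12, 13, 16, 19, 22]; color 3: [18].
(χ(G) = 3 ≤ 3.)

Yes, G is 3-colorable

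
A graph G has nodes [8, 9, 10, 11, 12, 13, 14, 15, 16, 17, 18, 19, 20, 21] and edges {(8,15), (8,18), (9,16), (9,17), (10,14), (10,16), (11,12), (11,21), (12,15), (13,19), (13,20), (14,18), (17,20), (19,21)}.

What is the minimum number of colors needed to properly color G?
Clique number ω(G) = 2 (lower bound: χ ≥ ω).
The graph is bipartite (no odd cycle), so 2 colors suffice: χ(G) = 2.
A valid 2-coloring: color 1: [8, 12, 13, 14, 16, 17, 21]; color 2: [9, 10, 11, 15, 18, 19, 20].

χ(G) = 2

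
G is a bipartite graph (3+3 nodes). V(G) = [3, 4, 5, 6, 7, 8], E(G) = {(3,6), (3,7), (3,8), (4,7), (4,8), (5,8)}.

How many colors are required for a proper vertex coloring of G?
χ(G) = 2

Clique number ω(G) = 2 (lower bound: χ ≥ ω).
The graph is bipartite (no odd cycle), so 2 colors suffice: χ(G) = 2.
A valid 2-coloring: color 1: [3, 4, 5]; color 2: [6, 7, 8].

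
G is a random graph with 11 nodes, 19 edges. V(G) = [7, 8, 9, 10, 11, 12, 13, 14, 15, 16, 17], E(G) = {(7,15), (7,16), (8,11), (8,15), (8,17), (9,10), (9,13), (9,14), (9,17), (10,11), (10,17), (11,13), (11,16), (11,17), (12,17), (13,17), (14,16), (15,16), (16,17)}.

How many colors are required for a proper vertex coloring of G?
Clique number ω(G) = 3 (lower bound: χ ≥ ω).
The clique on [9, 10, 17] has size 3, forcing χ ≥ 3, and the coloring below uses 3 colors, so χ(G) = 3.
A valid 3-coloring: color 1: [7, 14, 17]; color 2: [8, 10, 12, 13, 16]; color 3: [9, 11, 15].

χ(G) = 3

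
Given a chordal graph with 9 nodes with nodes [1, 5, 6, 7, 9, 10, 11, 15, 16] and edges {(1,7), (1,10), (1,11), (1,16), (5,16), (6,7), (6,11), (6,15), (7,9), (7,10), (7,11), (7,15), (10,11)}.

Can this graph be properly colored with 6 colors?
Yes, G is 6-colorable

A valid 6-coloring: color 1: [7, 16]; color 2: [5, 9, 11, 15]; color 3: [1, 6]; color 4: [10].
(χ(G) = 4 ≤ 6.)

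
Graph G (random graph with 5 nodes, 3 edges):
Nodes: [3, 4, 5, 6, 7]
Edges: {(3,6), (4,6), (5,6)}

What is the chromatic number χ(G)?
Clique number ω(G) = 2 (lower bound: χ ≥ ω).
The graph is bipartite (no odd cycle), so 2 colors suffice: χ(G) = 2.
A valid 2-coloring: color 1: [6, 7]; color 2: [3, 4, 5].

χ(G) = 2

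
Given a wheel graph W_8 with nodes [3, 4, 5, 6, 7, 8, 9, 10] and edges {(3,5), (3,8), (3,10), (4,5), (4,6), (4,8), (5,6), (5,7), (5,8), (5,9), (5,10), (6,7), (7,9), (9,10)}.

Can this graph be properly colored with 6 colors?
Yes, G is 6-colorable

A valid 6-coloring: color 1: [5]; color 2: [6, 8, 9]; color 3: [3, 4, 7]; color 4: [10].
(χ(G) = 4 ≤ 6.)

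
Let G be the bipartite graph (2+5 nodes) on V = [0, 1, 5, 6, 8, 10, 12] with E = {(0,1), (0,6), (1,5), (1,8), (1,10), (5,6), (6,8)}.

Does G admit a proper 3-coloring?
A valid 3-coloring: color 1: [1, 6, 12]; color 2: [0, 5, 8, 10].
(χ(G) = 2 ≤ 3.)

Yes, G is 3-colorable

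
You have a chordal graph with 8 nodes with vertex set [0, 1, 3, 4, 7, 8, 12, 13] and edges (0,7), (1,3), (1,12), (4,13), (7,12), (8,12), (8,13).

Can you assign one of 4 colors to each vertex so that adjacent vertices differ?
A valid 4-coloring: color 1: [0, 3, 12, 13]; color 2: [1, 4, 7, 8].
(χ(G) = 2 ≤ 4.)

Yes, G is 4-colorable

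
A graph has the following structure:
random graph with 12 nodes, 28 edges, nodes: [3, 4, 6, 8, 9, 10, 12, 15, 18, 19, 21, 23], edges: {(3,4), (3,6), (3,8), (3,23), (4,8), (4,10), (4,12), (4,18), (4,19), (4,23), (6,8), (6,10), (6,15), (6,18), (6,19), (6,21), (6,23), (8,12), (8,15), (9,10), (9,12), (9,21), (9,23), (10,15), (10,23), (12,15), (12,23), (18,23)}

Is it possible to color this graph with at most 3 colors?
Odd cycle [8, 15, 10, 23, 3] needs 3 colors (χ ≥ 3).
Vertex 6 is adjacent to every vertex of [3, 8, 10, 15, 23], which already need 3 colors among themselves, so 6 needs a new color (χ ≥ 4).
Hence χ(G) ≥ 4 > 3, so no proper 3-coloring exists.

No, G is not 3-colorable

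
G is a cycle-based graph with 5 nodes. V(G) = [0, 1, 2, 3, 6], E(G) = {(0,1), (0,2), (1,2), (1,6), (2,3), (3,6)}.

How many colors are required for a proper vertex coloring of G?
Clique number ω(G) = 3 (lower bound: χ ≥ ω).
The clique on [0, 1, 2] has size 3, forcing χ ≥ 3, and the coloring below uses 3 colors, so χ(G) = 3.
A valid 3-coloring: color 1: [2, 6]; color 2: [1, 3]; color 3: [0].

χ(G) = 3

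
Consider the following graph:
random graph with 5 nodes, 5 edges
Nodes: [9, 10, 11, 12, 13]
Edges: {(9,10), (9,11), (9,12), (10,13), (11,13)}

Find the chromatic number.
Clique number ω(G) = 2 (lower bound: χ ≥ ω).
The graph is bipartite (no odd cycle), so 2 colors suffice: χ(G) = 2.
A valid 2-coloring: color 1: [9, 13]; color 2: [10, 11, 12].

χ(G) = 2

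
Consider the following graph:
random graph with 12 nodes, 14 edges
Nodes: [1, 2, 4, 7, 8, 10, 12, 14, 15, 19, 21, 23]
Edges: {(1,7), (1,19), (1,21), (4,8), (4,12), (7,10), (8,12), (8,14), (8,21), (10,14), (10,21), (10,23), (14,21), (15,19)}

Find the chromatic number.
χ(G) = 3

Clique number ω(G) = 3 (lower bound: χ ≥ ω).
The clique on [4, 8, 12] has size 3, forcing χ ≥ 3, and the coloring below uses 3 colors, so χ(G) = 3.
A valid 3-coloring: color 1: [1, 2, 8, 10, 15]; color 2: [4, 7, 19, 21, 23]; color 3: [12, 14].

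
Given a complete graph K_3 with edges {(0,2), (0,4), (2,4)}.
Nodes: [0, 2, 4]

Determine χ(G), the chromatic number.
χ(G) = 3

Clique number ω(G) = 3 (lower bound: χ ≥ ω).
The clique on [0, 2, 4] has size 3, forcing χ ≥ 3, and the coloring below uses 3 colors, so χ(G) = 3.
A valid 3-coloring: color 1: [2]; color 2: [4]; color 3: [0].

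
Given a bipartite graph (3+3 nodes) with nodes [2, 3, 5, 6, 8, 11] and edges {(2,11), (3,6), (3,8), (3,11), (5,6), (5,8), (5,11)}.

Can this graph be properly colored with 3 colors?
A valid 3-coloring: color 1: [6, 8, 11]; color 2: [2, 3, 5].
(χ(G) = 2 ≤ 3.)

Yes, G is 3-colorable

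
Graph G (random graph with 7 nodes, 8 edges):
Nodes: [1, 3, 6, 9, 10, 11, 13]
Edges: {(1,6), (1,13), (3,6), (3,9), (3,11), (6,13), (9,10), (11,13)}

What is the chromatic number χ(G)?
Clique number ω(G) = 3 (lower bound: χ ≥ ω).
The clique on [1, 6, 13] has size 3, forcing χ ≥ 3, and the coloring below uses 3 colors, so χ(G) = 3.
A valid 3-coloring: color 1: [3, 10, 13]; color 2: [6, 9, 11]; color 3: [1].

χ(G) = 3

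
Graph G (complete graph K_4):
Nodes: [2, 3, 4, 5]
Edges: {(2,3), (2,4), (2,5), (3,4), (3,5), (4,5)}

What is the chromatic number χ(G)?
χ(G) = 4

Clique number ω(G) = 4 (lower bound: χ ≥ ω).
The clique on [2, 3, 4, 5] has size 4, forcing χ ≥ 4, and the coloring below uses 4 colors, so χ(G) = 4.
A valid 4-coloring: color 1: [3]; color 2: [5]; color 3: [2]; color 4: [4].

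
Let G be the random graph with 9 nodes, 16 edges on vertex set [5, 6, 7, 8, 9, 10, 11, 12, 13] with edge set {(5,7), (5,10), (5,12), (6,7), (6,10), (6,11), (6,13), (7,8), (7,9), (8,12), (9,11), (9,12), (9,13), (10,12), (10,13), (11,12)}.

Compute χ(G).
χ(G) = 3

Clique number ω(G) = 3 (lower bound: χ ≥ ω).
The clique on [9, 11, 12] has size 3, forcing χ ≥ 3, and the coloring below uses 3 colors, so χ(G) = 3.
A valid 3-coloring: color 1: [7, 12, 13]; color 2: [8, 10, 11]; color 3: [5, 6, 9].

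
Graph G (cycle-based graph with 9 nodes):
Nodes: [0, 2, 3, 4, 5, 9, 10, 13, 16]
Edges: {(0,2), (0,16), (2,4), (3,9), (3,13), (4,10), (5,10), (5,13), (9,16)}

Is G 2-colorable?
No, G is not 2-colorable

Odd cycle [5, 13, 3, 9, 16, 0, 2, 4, 10] needs 3 colors (χ ≥ 3).
Hence χ(G) ≥ 3 > 2, so no proper 2-coloring exists.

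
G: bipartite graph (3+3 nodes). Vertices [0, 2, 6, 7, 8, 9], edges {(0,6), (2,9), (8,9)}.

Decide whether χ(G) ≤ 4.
Yes, G is 4-colorable

A valid 4-coloring: color 1: [6, 7, 9]; color 2: [0, 2, 8].
(χ(G) = 2 ≤ 4.)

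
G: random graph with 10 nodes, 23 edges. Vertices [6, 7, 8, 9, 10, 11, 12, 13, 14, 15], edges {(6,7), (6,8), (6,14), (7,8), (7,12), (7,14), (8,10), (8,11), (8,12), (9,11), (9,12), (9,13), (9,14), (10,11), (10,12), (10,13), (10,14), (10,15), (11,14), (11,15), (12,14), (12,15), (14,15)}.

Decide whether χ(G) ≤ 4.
A valid 4-coloring: color 1: [8, 13, 14]; color 2: [7, 9, 10]; color 3: [6, 11, 12]; color 4: [15].
(χ(G) = 4 ≤ 4.)

Yes, G is 4-colorable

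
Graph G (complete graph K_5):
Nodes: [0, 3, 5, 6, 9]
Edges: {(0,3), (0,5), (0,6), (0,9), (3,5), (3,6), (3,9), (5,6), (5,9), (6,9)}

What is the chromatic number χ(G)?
χ(G) = 5

Clique number ω(G) = 5 (lower bound: χ ≥ ω).
The clique on [0, 3, 5, 6, 9] has size 5, forcing χ ≥ 5, and the coloring below uses 5 colors, so χ(G) = 5.
A valid 5-coloring: color 1: [0]; color 2: [5]; color 3: [3]; color 4: [9]; color 5: [6].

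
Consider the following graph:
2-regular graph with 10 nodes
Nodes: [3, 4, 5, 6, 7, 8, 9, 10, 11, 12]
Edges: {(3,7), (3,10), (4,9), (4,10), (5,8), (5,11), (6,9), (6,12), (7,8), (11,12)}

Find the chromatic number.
χ(G) = 2

Clique number ω(G) = 2 (lower bound: χ ≥ ω).
The graph is bipartite (no odd cycle), so 2 colors suffice: χ(G) = 2.
A valid 2-coloring: color 1: [3, 4, 6, 8, 11]; color 2: [5, 7, 9, 10, 12].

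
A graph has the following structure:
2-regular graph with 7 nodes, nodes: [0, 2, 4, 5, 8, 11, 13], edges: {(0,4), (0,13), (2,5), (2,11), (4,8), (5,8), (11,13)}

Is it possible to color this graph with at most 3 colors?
A valid 3-coloring: color 1: [2, 8, 13]; color 2: [0, 5, 11]; color 3: [4].
(χ(G) = 3 ≤ 3.)

Yes, G is 3-colorable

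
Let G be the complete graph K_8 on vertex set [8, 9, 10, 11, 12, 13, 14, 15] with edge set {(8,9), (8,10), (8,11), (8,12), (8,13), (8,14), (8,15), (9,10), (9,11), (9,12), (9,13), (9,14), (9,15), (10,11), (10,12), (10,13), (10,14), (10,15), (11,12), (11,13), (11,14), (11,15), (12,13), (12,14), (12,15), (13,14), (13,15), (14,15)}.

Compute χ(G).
Clique number ω(G) = 8 (lower bound: χ ≥ ω).
The clique on [8, 9, 10, 11, 12, 13, 14, 15] has size 8, forcing χ ≥ 8, and the coloring below uses 8 colors, so χ(G) = 8.
A valid 8-coloring: color 1: [11]; color 2: [14]; color 3: [15]; color 4: [9]; color 5: [10]; color 6: [8]; color 7: [13]; color 8: [12].

χ(G) = 8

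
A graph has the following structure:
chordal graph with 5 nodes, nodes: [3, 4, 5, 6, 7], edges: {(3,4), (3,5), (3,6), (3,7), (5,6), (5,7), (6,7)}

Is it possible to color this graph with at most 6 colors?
A valid 6-coloring: color 1: [3]; color 2: [4, 7]; color 3: [6]; color 4: [5].
(χ(G) = 4 ≤ 6.)

Yes, G is 6-colorable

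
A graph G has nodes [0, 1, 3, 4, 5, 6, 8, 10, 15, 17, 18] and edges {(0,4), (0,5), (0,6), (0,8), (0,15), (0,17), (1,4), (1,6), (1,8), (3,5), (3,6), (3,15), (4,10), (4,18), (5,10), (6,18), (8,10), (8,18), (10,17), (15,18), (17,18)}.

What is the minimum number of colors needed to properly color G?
χ(G) = 2

Clique number ω(G) = 2 (lower bound: χ ≥ ω).
The graph is bipartite (no odd cycle), so 2 colors suffice: χ(G) = 2.
A valid 2-coloring: color 1: [0, 1, 3, 10, 18]; color 2: [4, 5, 6, 8, 15, 17].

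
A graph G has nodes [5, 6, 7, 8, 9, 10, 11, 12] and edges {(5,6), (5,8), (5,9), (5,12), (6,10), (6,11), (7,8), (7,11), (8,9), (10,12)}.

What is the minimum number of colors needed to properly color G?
Clique number ω(G) = 3 (lower bound: χ ≥ ω).
The clique on [5, 8, 9] has size 3, forcing χ ≥ 3, and the coloring below uses 3 colors, so χ(G) = 3.
A valid 3-coloring: color 1: [5, 10, 11]; color 2: [6, 8, 12]; color 3: [7, 9].

χ(G) = 3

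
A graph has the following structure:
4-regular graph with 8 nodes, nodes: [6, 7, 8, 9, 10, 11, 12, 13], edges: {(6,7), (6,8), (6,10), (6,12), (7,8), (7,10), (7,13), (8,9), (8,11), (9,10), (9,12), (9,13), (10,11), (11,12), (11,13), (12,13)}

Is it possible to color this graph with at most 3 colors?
A valid 3-coloring: color 1: [8, 10, 13]; color 2: [6, 9, 11]; color 3: [7, 12].
(χ(G) = 3 ≤ 3.)

Yes, G is 3-colorable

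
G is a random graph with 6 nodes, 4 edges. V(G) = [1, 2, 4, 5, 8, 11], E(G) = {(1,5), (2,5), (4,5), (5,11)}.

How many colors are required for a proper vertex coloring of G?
Clique number ω(G) = 2 (lower bound: χ ≥ ω).
The graph is bipartite (no odd cycle), so 2 colors suffice: χ(G) = 2.
A valid 2-coloring: color 1: [5, 8]; color 2: [1, 2, 4, 11].

χ(G) = 2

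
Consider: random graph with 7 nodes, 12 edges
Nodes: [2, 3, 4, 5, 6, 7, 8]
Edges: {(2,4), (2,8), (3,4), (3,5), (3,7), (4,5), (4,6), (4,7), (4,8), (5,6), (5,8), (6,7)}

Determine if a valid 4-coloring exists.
A valid 4-coloring: color 1: [4]; color 2: [2, 5, 7]; color 3: [3, 6, 8].
(χ(G) = 3 ≤ 4.)

Yes, G is 4-colorable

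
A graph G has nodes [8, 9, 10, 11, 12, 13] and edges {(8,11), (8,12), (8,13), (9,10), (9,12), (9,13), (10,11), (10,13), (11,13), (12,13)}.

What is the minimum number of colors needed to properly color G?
χ(G) = 4

Clique number ω(G) = 3 (lower bound: χ ≥ ω).
Odd cycle [9, 12, 8, 11, 10] needs 3 colors (χ ≥ 3).
Vertex 13 is adjacent to every vertex of [8, 9, 10, 11, 12], which already need 3 colors among themselves, so 13 needs a new color (χ ≥ 4).
The coloring below uses 4 colors, so χ(G) = 4.
A valid 4-coloring: color 1: [13]; color 2: [9, 11]; color 3: [10, 12]; color 4: [8].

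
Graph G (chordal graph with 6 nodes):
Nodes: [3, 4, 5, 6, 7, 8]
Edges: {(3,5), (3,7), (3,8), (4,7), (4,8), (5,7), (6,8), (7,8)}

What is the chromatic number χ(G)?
Clique number ω(G) = 3 (lower bound: χ ≥ ω).
The clique on [3, 7, 8] has size 3, forcing χ ≥ 3, and the coloring below uses 3 colors, so χ(G) = 3.
A valid 3-coloring: color 1: [6, 7]; color 2: [5, 8]; color 3: [3, 4].

χ(G) = 3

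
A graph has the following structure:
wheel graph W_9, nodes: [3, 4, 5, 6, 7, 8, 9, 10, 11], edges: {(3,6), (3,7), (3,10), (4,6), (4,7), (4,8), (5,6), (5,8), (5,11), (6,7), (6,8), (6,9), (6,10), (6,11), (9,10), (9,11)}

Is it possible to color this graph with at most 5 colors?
A valid 5-coloring: color 1: [6]; color 2: [3, 4, 5, 9]; color 3: [7, 8, 10, 11].
(χ(G) = 3 ≤ 5.)

Yes, G is 5-colorable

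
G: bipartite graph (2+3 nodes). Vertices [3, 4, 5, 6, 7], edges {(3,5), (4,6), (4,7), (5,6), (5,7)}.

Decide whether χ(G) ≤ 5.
Yes, G is 5-colorable

A valid 5-coloring: color 1: [4, 5]; color 2: [3, 6, 7].
(χ(G) = 2 ≤ 5.)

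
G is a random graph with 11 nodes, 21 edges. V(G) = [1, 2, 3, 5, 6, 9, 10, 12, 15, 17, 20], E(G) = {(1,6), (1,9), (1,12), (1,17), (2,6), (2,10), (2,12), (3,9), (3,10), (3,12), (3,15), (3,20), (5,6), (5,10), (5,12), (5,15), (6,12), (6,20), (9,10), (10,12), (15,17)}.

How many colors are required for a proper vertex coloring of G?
χ(G) = 3

Clique number ω(G) = 3 (lower bound: χ ≥ ω).
The clique on [3, 9, 10] has size 3, forcing χ ≥ 3, and the coloring below uses 3 colors, so χ(G) = 3.
A valid 3-coloring: color 1: [9, 12, 17, 20]; color 2: [6, 10, 15]; color 3: [1, 2, 3, 5].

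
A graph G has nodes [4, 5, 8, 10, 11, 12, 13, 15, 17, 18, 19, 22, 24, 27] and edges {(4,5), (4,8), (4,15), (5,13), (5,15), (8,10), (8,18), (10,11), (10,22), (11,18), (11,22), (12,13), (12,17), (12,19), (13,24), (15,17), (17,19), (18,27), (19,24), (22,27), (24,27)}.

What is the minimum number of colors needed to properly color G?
χ(G) = 3

Clique number ω(G) = 3 (lower bound: χ ≥ ω).
The clique on [4, 5, 15] has size 3, forcing χ ≥ 3, and the coloring below uses 3 colors, so χ(G) = 3.
A valid 3-coloring: color 1: [5, 8, 17, 22, 24]; color 2: [4, 10, 12, 18]; color 3: [11, 13, 15, 19, 27].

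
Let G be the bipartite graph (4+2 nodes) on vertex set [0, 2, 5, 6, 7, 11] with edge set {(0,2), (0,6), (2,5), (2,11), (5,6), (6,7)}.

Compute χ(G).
Clique number ω(G) = 2 (lower bound: χ ≥ ω).
The graph is bipartite (no odd cycle), so 2 colors suffice: χ(G) = 2.
A valid 2-coloring: color 1: [2, 6]; color 2: [0, 5, 7, 11].

χ(G) = 2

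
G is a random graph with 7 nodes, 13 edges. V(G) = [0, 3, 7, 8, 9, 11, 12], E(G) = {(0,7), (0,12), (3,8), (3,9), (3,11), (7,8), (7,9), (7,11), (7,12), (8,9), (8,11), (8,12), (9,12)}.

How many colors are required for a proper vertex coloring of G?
χ(G) = 4

Clique number ω(G) = 4 (lower bound: χ ≥ ω).
The clique on [7, 8, 9, 12] has size 4, forcing χ ≥ 4, and the coloring below uses 4 colors, so χ(G) = 4.
A valid 4-coloring: color 1: [0, 8]; color 2: [3, 7]; color 3: [11, 12]; color 4: [9].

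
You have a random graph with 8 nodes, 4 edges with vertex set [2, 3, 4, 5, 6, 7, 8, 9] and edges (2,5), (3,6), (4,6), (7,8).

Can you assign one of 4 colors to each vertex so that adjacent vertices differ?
Yes, G is 4-colorable

A valid 4-coloring: color 1: [2, 6, 8, 9]; color 2: [3, 4, 5, 7].
(χ(G) = 2 ≤ 4.)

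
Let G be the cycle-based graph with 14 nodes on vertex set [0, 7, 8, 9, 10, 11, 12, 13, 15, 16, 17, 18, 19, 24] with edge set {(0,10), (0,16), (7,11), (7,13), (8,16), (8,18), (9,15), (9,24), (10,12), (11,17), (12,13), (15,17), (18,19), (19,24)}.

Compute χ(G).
χ(G) = 2

Clique number ω(G) = 2 (lower bound: χ ≥ ω).
The graph is bipartite (no odd cycle), so 2 colors suffice: χ(G) = 2.
A valid 2-coloring: color 1: [0, 7, 8, 9, 12, 17, 19]; color 2: [10, 11, 13, 15, 16, 18, 24].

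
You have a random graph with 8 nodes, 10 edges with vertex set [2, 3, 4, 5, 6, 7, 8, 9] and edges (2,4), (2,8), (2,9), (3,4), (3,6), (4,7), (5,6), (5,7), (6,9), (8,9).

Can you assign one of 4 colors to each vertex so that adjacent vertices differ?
A valid 4-coloring: color 1: [2, 6, 7]; color 2: [4, 5, 9]; color 3: [3, 8].
(χ(G) = 3 ≤ 4.)

Yes, G is 4-colorable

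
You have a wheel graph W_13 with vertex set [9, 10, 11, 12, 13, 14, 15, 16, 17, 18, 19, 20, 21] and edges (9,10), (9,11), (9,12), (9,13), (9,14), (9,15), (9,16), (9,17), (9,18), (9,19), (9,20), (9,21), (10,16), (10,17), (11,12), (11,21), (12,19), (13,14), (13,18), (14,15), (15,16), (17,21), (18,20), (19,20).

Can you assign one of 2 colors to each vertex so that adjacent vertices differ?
No, G is not 2-colorable

The clique on vertices [9, 10, 16] has size 3 > 2, so it alone needs 3 colors.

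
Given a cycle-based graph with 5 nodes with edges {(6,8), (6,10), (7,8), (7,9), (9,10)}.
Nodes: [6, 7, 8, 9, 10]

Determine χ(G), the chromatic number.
Clique number ω(G) = 2 (lower bound: χ ≥ ω).
Odd cycle [10, 9, 7, 8, 6] needs 3 colors (χ ≥ 3).
The coloring below uses 3 colors, so χ(G) = 3.
A valid 3-coloring: color 1: [8, 10]; color 2: [6, 9]; color 3: [7].

χ(G) = 3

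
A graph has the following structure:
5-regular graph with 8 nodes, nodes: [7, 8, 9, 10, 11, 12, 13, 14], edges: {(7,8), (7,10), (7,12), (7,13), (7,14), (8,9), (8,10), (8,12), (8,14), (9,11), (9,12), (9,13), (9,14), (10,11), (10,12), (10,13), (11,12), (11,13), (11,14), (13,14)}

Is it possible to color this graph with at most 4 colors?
A valid 4-coloring: color 1: [10, 14]; color 2: [12, 13]; color 3: [7, 9]; color 4: [8, 11].
(χ(G) = 4 ≤ 4.)

Yes, G is 4-colorable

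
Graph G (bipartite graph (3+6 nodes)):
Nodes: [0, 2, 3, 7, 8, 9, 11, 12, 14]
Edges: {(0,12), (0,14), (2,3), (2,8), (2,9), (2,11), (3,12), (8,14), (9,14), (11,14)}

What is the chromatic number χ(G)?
χ(G) = 2

Clique number ω(G) = 2 (lower bound: χ ≥ ω).
The graph is bipartite (no odd cycle), so 2 colors suffice: χ(G) = 2.
A valid 2-coloring: color 1: [2, 7, 12, 14]; color 2: [0, 3, 8, 9, 11].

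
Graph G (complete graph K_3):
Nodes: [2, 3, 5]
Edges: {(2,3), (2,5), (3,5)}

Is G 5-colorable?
A valid 5-coloring: color 1: [2]; color 2: [5]; color 3: [3].
(χ(G) = 3 ≤ 5.)

Yes, G is 5-colorable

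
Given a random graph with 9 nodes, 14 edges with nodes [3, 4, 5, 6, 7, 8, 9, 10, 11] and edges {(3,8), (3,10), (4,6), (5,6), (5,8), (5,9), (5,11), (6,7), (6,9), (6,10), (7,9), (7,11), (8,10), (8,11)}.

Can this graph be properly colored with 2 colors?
The clique on vertices [5, 8, 11] has size 3 > 2, so it alone needs 3 colors.

No, G is not 2-colorable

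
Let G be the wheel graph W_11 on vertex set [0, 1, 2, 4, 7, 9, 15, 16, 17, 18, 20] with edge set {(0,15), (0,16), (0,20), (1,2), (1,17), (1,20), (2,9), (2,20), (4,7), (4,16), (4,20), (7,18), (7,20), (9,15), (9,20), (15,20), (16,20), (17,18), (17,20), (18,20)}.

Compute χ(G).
Clique number ω(G) = 3 (lower bound: χ ≥ ω).
The clique on [0, 16, 20] has size 3, forcing χ ≥ 3, and the coloring below uses 3 colors, so χ(G) = 3.
A valid 3-coloring: color 1: [20]; color 2: [0, 1, 4, 9, 18]; color 3: [2, 7, 15, 16, 17].

χ(G) = 3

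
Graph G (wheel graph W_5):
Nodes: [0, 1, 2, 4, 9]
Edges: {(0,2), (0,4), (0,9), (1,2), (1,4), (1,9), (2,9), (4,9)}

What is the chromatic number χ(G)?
Clique number ω(G) = 3 (lower bound: χ ≥ ω).
The clique on [0, 2, 9] has size 3, forcing χ ≥ 3, and the coloring below uses 3 colors, so χ(G) = 3.
A valid 3-coloring: color 1: [9]; color 2: [2, 4]; color 3: [0, 1].

χ(G) = 3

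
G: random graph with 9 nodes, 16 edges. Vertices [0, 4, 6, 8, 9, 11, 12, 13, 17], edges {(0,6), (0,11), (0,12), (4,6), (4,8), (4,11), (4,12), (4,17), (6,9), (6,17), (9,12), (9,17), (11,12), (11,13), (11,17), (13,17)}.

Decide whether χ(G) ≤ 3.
A valid 3-coloring: color 1: [0, 4, 9, 13]; color 2: [8, 12, 17]; color 3: [6, 11].
(χ(G) = 3 ≤ 3.)

Yes, G is 3-colorable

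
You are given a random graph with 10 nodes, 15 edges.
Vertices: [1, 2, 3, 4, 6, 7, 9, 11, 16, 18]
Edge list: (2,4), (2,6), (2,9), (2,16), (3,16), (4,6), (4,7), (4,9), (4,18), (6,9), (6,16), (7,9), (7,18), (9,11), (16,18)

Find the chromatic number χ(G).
Clique number ω(G) = 4 (lower bound: χ ≥ ω).
The clique on [2, 4, 6, 9] has size 4, forcing χ ≥ 4, and the coloring below uses 4 colors, so χ(G) = 4.
A valid 4-coloring: color 1: [1, 4, 11, 16]; color 2: [3, 9, 18]; color 3: [2, 7]; color 4: [6].

χ(G) = 4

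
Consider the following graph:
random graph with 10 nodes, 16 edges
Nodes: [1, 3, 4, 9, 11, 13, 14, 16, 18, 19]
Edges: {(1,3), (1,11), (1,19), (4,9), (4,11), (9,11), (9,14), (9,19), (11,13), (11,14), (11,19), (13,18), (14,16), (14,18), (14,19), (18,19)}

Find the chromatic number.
Clique number ω(G) = 4 (lower bound: χ ≥ ω).
The clique on [9, 11, 14, 19] has size 4, forcing χ ≥ 4, and the coloring below uses 4 colors, so χ(G) = 4.
A valid 4-coloring: color 1: [3, 11, 16, 18]; color 2: [4, 13, 19]; color 3: [1, 14]; color 4: [9].

χ(G) = 4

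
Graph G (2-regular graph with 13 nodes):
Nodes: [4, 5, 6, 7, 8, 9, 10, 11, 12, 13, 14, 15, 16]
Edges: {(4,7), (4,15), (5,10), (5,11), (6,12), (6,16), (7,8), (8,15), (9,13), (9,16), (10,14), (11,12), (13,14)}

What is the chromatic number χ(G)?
χ(G) = 3

Clique number ω(G) = 2 (lower bound: χ ≥ ω).
Odd cycle [5, 11, 12, 6, 16, 9, 13, 14, 10] needs 3 colors (χ ≥ 3).
The coloring below uses 3 colors, so χ(G) = 3.
A valid 3-coloring: color 1: [5, 6, 7, 9, 14, 15]; color 2: [4, 8, 10, 12, 13, 16]; color 3: [11].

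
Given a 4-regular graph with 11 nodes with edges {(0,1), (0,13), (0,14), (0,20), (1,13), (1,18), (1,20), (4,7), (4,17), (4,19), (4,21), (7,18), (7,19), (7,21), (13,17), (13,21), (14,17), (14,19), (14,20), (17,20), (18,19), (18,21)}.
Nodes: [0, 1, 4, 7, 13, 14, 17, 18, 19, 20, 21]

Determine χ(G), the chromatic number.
Clique number ω(G) = 3 (lower bound: χ ≥ ω).
The clique on [0, 1, 20] has size 3, forcing χ ≥ 3, and the coloring below uses 3 colors, so χ(G) = 3.
A valid 3-coloring: color 1: [4, 13, 18, 20]; color 2: [0, 17, 19, 21]; color 3: [1, 7, 14].

χ(G) = 3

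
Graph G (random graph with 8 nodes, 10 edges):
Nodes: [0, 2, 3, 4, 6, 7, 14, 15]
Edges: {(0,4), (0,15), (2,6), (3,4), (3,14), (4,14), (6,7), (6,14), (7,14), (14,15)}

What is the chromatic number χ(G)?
χ(G) = 3

Clique number ω(G) = 3 (lower bound: χ ≥ ω).
The clique on [3, 4, 14] has size 3, forcing χ ≥ 3, and the coloring below uses 3 colors, so χ(G) = 3.
A valid 3-coloring: color 1: [0, 2, 14]; color 2: [4, 6, 15]; color 3: [3, 7].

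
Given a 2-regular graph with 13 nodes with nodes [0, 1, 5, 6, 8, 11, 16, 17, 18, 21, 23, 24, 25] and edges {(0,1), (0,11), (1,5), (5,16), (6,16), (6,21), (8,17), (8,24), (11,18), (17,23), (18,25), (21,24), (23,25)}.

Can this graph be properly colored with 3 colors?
A valid 3-coloring: color 1: [0, 5, 6, 8, 18, 23]; color 2: [1, 11, 16, 17, 24, 25]; color 3: [21].
(χ(G) = 3 ≤ 3.)

Yes, G is 3-colorable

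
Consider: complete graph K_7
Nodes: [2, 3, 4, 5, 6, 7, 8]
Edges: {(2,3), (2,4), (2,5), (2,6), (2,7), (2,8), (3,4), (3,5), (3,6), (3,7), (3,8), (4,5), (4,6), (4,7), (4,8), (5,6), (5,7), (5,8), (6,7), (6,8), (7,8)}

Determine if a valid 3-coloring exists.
No, G is not 3-colorable

The clique on vertices [2, 3, 4, 5, 6, 7, 8] has size 7 > 3, so it alone needs 7 colors.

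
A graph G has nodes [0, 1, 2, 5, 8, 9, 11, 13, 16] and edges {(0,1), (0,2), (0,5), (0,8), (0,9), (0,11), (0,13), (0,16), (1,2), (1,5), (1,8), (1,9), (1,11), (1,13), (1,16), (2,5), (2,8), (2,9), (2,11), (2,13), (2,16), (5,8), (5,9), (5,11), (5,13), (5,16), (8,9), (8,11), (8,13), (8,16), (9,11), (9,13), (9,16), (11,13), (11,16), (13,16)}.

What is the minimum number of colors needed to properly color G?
χ(G) = 9

Clique number ω(G) = 9 (lower bound: χ ≥ ω).
The clique on [0, 1, 2, 5, 8, 9, 11, 13, 16] has size 9, forcing χ ≥ 9, and the coloring below uses 9 colors, so χ(G) = 9.
A valid 9-coloring: color 1: [9]; color 2: [8]; color 3: [11]; color 4: [2]; color 5: [13]; color 6: [0]; color 7: [1]; color 8: [16]; color 9: [5].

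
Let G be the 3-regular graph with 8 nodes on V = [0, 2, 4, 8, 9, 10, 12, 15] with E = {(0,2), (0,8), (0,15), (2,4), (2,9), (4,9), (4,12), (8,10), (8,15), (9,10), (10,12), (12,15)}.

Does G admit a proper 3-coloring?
Yes, G is 3-colorable

A valid 3-coloring: color 1: [2, 8, 12]; color 2: [9, 15]; color 3: [0, 4, 10].
(χ(G) = 3 ≤ 3.)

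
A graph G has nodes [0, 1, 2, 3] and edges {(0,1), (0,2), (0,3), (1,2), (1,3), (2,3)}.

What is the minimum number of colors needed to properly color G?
Clique number ω(G) = 4 (lower bound: χ ≥ ω).
The clique on [0, 1, 2, 3] has size 4, forcing χ ≥ 4, and the coloring below uses 4 colors, so χ(G) = 4.
A valid 4-coloring: color 1: [0]; color 2: [2]; color 3: [1]; color 4: [3].

χ(G) = 4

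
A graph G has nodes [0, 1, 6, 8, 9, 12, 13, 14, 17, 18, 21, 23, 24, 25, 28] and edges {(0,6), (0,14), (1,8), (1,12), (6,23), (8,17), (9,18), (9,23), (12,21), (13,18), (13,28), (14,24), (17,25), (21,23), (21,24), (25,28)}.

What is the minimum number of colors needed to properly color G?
χ(G) = 3

Clique number ω(G) = 2 (lower bound: χ ≥ ω).
Odd cycle [8, 17, 25, 28, 13, 18, 9, 23, 21, 12, 1] needs 3 colors (χ ≥ 3).
The coloring below uses 3 colors, so χ(G) = 3.
A valid 3-coloring: color 1: [0, 8, 12, 13, 23, 24, 25]; color 2: [1, 6, 14, 17, 18, 21, 28]; color 3: [9].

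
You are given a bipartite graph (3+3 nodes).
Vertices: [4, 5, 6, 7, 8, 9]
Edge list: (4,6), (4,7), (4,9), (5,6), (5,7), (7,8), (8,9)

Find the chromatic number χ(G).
Clique number ω(G) = 2 (lower bound: χ ≥ ω).
The graph is bipartite (no odd cycle), so 2 colors suffice: χ(G) = 2.
A valid 2-coloring: color 1: [6, 7, 9]; color 2: [4, 5, 8].

χ(G) = 2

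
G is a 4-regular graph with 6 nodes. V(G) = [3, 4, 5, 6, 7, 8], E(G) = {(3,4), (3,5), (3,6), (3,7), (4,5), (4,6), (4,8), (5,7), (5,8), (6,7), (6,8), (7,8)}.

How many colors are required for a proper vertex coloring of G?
χ(G) = 3

Clique number ω(G) = 3 (lower bound: χ ≥ ω).
The clique on [4, 5, 8] has size 3, forcing χ ≥ 3, and the coloring below uses 3 colors, so χ(G) = 3.
A valid 3-coloring: color 1: [3, 8]; color 2: [5, 6]; color 3: [4, 7].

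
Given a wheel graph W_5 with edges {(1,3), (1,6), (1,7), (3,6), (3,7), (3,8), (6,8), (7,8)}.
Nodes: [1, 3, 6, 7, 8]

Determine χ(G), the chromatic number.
Clique number ω(G) = 3 (lower bound: χ ≥ ω).
The clique on [3, 6, 8] has size 3, forcing χ ≥ 3, and the coloring below uses 3 colors, so χ(G) = 3.
A valid 3-coloring: color 1: [3]; color 2: [1, 8]; color 3: [6, 7].

χ(G) = 3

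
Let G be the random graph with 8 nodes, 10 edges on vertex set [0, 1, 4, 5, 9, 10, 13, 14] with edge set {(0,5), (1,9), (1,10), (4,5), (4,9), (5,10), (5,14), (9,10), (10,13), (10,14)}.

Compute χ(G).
Clique number ω(G) = 3 (lower bound: χ ≥ ω).
The clique on [1, 9, 10] has size 3, forcing χ ≥ 3, and the coloring below uses 3 colors, so χ(G) = 3.
A valid 3-coloring: color 1: [0, 4, 10]; color 2: [5, 9, 13]; color 3: [1, 14].

χ(G) = 3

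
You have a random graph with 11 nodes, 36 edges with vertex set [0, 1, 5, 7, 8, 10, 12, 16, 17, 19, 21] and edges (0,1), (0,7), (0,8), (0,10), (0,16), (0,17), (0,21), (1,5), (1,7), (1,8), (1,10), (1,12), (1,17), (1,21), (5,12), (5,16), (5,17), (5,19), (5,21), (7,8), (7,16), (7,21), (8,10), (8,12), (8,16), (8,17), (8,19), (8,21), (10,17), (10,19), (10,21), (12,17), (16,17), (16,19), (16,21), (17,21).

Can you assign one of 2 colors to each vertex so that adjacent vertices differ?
The clique on vertices [0, 1, 8, 10, 17, 21] has size 6 > 2, so it alone needs 6 colors.

No, G is not 2-colorable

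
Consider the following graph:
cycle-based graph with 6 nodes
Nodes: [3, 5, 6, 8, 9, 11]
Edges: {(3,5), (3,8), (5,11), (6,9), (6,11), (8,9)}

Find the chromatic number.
Clique number ω(G) = 2 (lower bound: χ ≥ ω).
The graph is bipartite (no odd cycle), so 2 colors suffice: χ(G) = 2.
A valid 2-coloring: color 1: [3, 9, 11]; color 2: [5, 6, 8].

χ(G) = 2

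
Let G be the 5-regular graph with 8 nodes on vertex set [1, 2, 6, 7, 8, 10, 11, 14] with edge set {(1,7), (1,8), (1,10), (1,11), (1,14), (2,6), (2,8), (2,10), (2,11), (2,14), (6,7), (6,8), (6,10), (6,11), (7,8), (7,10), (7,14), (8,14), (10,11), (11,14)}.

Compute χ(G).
Clique number ω(G) = 4 (lower bound: χ ≥ ω).
The clique on [1, 7, 8, 14] has size 4, forcing χ ≥ 4, and the coloring below uses 4 colors, so χ(G) = 4.
A valid 4-coloring: color 1: [1, 6]; color 2: [8, 11]; color 3: [2, 7]; color 4: [10, 14].

χ(G) = 4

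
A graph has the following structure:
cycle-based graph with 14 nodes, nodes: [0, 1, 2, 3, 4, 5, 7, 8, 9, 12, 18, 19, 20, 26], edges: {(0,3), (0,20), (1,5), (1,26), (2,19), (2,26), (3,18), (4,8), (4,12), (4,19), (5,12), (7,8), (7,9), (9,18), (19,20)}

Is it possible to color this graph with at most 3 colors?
A valid 3-coloring: color 1: [0, 1, 7, 12, 18, 19]; color 2: [2, 3, 4, 5, 9, 20]; color 3: [8, 26].
(χ(G) = 3 ≤ 3.)

Yes, G is 3-colorable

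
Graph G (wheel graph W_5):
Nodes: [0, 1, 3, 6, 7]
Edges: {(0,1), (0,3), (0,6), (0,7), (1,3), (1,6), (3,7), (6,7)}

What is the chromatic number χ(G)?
Clique number ω(G) = 3 (lower bound: χ ≥ ω).
The clique on [0, 1, 3] has size 3, forcing χ ≥ 3, and the coloring below uses 3 colors, so χ(G) = 3.
A valid 3-coloring: color 1: [0]; color 2: [3, 6]; color 3: [1, 7].

χ(G) = 3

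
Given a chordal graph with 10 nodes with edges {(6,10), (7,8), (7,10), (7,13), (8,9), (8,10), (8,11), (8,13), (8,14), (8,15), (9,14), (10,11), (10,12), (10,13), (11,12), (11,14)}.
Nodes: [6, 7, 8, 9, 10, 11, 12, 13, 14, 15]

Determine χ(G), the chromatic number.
Clique number ω(G) = 4 (lower bound: χ ≥ ω).
The clique on [7, 8, 10, 13] has size 4, forcing χ ≥ 4, and the coloring below uses 4 colors, so χ(G) = 4.
A valid 4-coloring: color 1: [6, 8, 12]; color 2: [10, 14, 15]; color 3: [7, 9, 11]; color 4: [13].

χ(G) = 4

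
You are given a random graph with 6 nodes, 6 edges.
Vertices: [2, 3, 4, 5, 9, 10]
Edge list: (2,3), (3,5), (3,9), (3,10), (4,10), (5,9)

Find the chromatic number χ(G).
Clique number ω(G) = 3 (lower bound: χ ≥ ω).
The clique on [3, 5, 9] has size 3, forcing χ ≥ 3, and the coloring below uses 3 colors, so χ(G) = 3.
A valid 3-coloring: color 1: [3, 4]; color 2: [2, 5, 10]; color 3: [9].

χ(G) = 3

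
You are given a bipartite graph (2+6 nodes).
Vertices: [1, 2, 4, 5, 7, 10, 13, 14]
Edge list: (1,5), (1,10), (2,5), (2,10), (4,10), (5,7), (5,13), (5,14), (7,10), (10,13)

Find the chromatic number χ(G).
χ(G) = 2

Clique number ω(G) = 2 (lower bound: χ ≥ ω).
The graph is bipartite (no odd cycle), so 2 colors suffice: χ(G) = 2.
A valid 2-coloring: color 1: [5, 10]; color 2: [1, 2, 4, 7, 13, 14].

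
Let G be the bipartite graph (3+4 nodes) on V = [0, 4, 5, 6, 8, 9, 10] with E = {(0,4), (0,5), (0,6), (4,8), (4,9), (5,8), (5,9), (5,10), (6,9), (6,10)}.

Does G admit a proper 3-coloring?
A valid 3-coloring: color 1: [4, 5, 6]; color 2: [0, 8, 9, 10].
(χ(G) = 2 ≤ 3.)

Yes, G is 3-colorable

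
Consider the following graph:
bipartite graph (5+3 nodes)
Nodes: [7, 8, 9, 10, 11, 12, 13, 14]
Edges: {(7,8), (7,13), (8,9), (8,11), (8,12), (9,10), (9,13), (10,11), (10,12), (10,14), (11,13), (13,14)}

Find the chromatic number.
Clique number ω(G) = 2 (lower bound: χ ≥ ω).
The graph is bipartite (no odd cycle), so 2 colors suffice: χ(G) = 2.
A valid 2-coloring: color 1: [8, 10, 13]; color 2: [7, 9, 11, 12, 14].

χ(G) = 2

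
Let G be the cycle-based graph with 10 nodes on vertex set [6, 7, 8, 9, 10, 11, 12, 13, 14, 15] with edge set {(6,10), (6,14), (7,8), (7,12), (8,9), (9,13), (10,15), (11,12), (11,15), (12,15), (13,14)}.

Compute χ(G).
Clique number ω(G) = 3 (lower bound: χ ≥ ω).
The clique on [11, 12, 15] has size 3, forcing χ ≥ 3, and the coloring below uses 3 colors, so χ(G) = 3.
A valid 3-coloring: color 1: [7, 9, 14, 15]; color 2: [8, 10, 12, 13]; color 3: [6, 11].

χ(G) = 3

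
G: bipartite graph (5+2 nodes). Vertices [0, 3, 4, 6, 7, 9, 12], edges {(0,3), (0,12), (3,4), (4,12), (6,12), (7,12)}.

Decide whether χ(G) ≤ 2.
A valid 2-coloring: color 1: [3, 9, 12]; color 2: [0, 4, 6, 7].
(χ(G) = 2 ≤ 2.)

Yes, G is 2-colorable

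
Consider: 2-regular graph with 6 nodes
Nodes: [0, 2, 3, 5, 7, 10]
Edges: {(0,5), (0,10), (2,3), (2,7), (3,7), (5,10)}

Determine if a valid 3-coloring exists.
A valid 3-coloring: color 1: [7, 10]; color 2: [2, 5]; color 3: [0, 3].
(χ(G) = 3 ≤ 3.)

Yes, G is 3-colorable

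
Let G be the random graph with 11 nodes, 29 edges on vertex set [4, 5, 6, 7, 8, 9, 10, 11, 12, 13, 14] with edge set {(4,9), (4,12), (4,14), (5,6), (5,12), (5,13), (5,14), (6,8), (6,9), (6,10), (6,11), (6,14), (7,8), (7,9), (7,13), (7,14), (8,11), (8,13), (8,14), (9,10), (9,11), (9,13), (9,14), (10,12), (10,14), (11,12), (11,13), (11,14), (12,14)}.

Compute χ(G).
Clique number ω(G) = 4 (lower bound: χ ≥ ω).
The clique on [6, 8, 11, 14] has size 4, forcing χ ≥ 4, and the coloring below uses 4 colors, so χ(G) = 4.
A valid 4-coloring: color 1: [13, 14]; color 2: [8, 9, 12]; color 3: [4, 6, 7]; color 4: [5, 10, 11].

χ(G) = 4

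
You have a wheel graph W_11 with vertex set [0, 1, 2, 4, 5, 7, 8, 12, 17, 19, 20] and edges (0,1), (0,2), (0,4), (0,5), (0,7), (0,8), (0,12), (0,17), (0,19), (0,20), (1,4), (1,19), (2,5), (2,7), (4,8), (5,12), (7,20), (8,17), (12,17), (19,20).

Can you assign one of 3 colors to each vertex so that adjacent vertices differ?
Yes, G is 3-colorable

A valid 3-coloring: color 1: [0]; color 2: [4, 5, 7, 17, 19]; color 3: [1, 2, 8, 12, 20].
(χ(G) = 3 ≤ 3.)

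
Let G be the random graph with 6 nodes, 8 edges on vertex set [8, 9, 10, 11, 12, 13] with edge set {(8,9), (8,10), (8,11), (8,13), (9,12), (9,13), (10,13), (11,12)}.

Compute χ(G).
Clique number ω(G) = 3 (lower bound: χ ≥ ω).
The clique on [8, 9, 13] has size 3, forcing χ ≥ 3, and the coloring below uses 3 colors, so χ(G) = 3.
A valid 3-coloring: color 1: [8, 12]; color 2: [11, 13]; color 3: [9, 10].

χ(G) = 3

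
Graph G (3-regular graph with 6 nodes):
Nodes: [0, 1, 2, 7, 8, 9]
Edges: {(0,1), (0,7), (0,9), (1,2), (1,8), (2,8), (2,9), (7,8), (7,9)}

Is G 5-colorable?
A valid 5-coloring: color 1: [2, 7]; color 2: [0, 8]; color 3: [1, 9].
(χ(G) = 3 ≤ 5.)

Yes, G is 5-colorable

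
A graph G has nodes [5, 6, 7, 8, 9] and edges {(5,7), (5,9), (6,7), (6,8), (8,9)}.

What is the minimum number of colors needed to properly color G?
χ(G) = 3

Clique number ω(G) = 2 (lower bound: χ ≥ ω).
Odd cycle [8, 6, 7, 5, 9] needs 3 colors (χ ≥ 3).
The coloring below uses 3 colors, so χ(G) = 3.
A valid 3-coloring: color 1: [5, 8]; color 2: [6, 9]; color 3: [7].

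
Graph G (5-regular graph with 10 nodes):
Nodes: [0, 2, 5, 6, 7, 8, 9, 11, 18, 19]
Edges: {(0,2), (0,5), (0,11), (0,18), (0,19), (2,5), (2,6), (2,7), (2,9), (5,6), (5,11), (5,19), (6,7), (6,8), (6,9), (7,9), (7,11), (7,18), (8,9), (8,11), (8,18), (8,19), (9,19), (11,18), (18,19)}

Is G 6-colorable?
Yes, G is 6-colorable

A valid 6-coloring: color 1: [5, 9, 18]; color 2: [2, 11, 19]; color 3: [0, 6]; color 4: [7, 8].
(χ(G) = 4 ≤ 6.)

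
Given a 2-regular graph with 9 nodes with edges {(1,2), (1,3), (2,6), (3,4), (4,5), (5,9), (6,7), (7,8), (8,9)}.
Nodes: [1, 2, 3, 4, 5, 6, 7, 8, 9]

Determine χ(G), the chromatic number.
χ(G) = 3

Clique number ω(G) = 2 (lower bound: χ ≥ ω).
Odd cycle [6, 2, 1, 3, 4, 5, 9, 8, 7] needs 3 colors (χ ≥ 3).
The coloring below uses 3 colors, so χ(G) = 3.
A valid 3-coloring: color 1: [1, 4, 6, 8]; color 2: [2, 3, 5, 7]; color 3: [9].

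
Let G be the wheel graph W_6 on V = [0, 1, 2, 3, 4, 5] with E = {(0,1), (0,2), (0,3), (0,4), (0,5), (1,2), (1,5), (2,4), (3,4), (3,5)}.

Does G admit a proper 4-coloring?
Yes, G is 4-colorable

A valid 4-coloring: color 1: [0]; color 2: [1, 3]; color 3: [4, 5]; color 4: [2].
(χ(G) = 4 ≤ 4.)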